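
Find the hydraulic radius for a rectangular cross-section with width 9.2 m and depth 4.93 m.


For a rectangular section:
Flow area A = b * y = 9.2 * 4.93 = 45.36 m^2.
Wetted perimeter P = b + 2y = 9.2 + 2*4.93 = 19.06 m.
Hydraulic radius R = A/P = 45.36 / 19.06 = 2.3796 m.

2.3796


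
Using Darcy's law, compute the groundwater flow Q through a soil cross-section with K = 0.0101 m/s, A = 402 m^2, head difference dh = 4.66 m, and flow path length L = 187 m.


Darcy's law: Q = K * A * i, where i = dh/L.
Hydraulic gradient i = 4.66 / 187 = 0.02492.
Q = 0.0101 * 402 * 0.02492
  = 0.1012 m^3/s.

0.1012


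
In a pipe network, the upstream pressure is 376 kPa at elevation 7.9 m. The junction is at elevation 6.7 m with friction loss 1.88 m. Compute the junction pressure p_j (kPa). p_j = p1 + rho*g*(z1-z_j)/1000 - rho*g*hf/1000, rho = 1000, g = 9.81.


Junction pressure: p_j = p1 + rho*g*(z1 - z_j)/1000 - rho*g*hf/1000.
Elevation term = 1000*9.81*(7.9 - 6.7)/1000 = 11.772 kPa.
Friction term = 1000*9.81*1.88/1000 = 18.443 kPa.
p_j = 376 + 11.772 - 18.443 = 369.33 kPa.

369.33


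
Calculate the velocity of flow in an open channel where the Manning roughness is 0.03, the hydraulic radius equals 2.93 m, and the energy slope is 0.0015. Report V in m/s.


Manning's equation gives V = (1/n) * R^(2/3) * S^(1/2).
First, compute R^(2/3) = 2.93^(2/3) = 2.0476.
Next, S^(1/2) = 0.0015^(1/2) = 0.03873.
Then 1/n = 1/0.03 = 33.33.
V = 33.33 * 2.0476 * 0.03873 = 2.6434 m/s.

2.6434


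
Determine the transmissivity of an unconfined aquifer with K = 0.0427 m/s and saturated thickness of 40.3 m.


Transmissivity is defined as T = K * h.
T = 0.0427 * 40.3
  = 1.7208 m^2/s.

1.7208


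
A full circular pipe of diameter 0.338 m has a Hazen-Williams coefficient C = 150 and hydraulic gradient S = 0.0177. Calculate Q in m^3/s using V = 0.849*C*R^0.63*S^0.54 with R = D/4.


For a full circular pipe, R = D/4 = 0.338/4 = 0.0845 m.
V = 0.849 * 150 * 0.0845^0.63 * 0.0177^0.54
  = 0.849 * 150 * 0.210824 * 0.113215
  = 3.0397 m/s.
Pipe area A = pi*D^2/4 = pi*0.338^2/4 = 0.0897 m^2.
Q = A * V = 0.0897 * 3.0397 = 0.2727 m^3/s.

0.2727


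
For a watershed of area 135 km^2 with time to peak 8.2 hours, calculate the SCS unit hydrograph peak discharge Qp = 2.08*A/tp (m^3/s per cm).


SCS formula: Qp = 2.08 * A / tp.
Qp = 2.08 * 135 / 8.2
   = 280.8 / 8.2
   = 34.24 m^3/s per cm.

34.24


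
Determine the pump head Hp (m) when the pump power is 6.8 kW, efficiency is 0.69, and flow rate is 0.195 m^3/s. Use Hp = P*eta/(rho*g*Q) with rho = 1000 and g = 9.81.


Pump head formula: Hp = P * eta / (rho * g * Q).
Numerator: P * eta = 6.8 * 1000 * 0.69 = 4692.0 W.
Denominator: rho * g * Q = 1000 * 9.81 * 0.195 = 1912.95.
Hp = 4692.0 / 1912.95 = 2.45 m.

2.45


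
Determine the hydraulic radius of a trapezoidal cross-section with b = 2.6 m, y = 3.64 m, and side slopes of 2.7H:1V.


For a trapezoidal section with side slope z:
A = (b + z*y)*y = (2.6 + 2.7*3.64)*3.64 = 45.238 m^2.
P = b + 2*y*sqrt(1 + z^2) = 2.6 + 2*3.64*sqrt(1 + 2.7^2) = 23.561 m.
R = A/P = 45.238 / 23.561 = 1.92 m.

1.92


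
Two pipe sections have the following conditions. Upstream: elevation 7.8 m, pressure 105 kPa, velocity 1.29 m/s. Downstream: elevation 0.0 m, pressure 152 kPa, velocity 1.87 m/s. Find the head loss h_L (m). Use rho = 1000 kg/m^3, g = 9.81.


Total head at each section: H = z + p/(rho*g) + V^2/(2g).
H1 = 7.8 + 105*1000/(1000*9.81) + 1.29^2/(2*9.81)
   = 7.8 + 10.703 + 0.0848
   = 18.588 m.
H2 = 0.0 + 152*1000/(1000*9.81) + 1.87^2/(2*9.81)
   = 0.0 + 15.494 + 0.1782
   = 15.673 m.
h_L = H1 - H2 = 18.588 - 15.673 = 2.916 m.

2.916


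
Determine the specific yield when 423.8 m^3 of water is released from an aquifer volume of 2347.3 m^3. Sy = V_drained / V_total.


Specific yield Sy = Volume drained / Total volume.
Sy = 423.8 / 2347.3
   = 0.1805.

0.1805


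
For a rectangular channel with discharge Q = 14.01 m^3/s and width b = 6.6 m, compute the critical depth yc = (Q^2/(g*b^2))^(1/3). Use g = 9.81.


Using yc = (Q^2 / (g * b^2))^(1/3):
Q^2 = 14.01^2 = 196.28.
g * b^2 = 9.81 * 6.6^2 = 9.81 * 43.56 = 427.32.
Q^2 / (g*b^2) = 196.28 / 427.32 = 0.4593.
yc = 0.4593^(1/3) = 0.7716 m.

0.7716


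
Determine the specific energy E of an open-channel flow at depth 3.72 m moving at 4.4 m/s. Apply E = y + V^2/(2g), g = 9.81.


Specific energy E = y + V^2/(2g).
Velocity head = V^2/(2g) = 4.4^2 / (2*9.81) = 19.36 / 19.62 = 0.9867 m.
E = 3.72 + 0.9867 = 4.7067 m.

4.7067


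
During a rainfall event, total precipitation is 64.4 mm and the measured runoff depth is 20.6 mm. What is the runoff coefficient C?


The runoff coefficient C = runoff depth / rainfall depth.
C = 20.6 / 64.4
  = 0.3199.

0.3199


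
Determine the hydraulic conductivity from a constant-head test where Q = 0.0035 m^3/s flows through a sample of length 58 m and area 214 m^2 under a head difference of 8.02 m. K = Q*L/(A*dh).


From K = Q*L / (A*dh):
Numerator: Q*L = 0.0035 * 58 = 0.203.
Denominator: A*dh = 214 * 8.02 = 1716.28.
K = 0.203 / 1716.28 = 0.000118 m/s.

0.000118


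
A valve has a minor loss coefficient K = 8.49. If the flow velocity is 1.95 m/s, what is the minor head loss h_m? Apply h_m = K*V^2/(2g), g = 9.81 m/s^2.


Minor loss formula: h_m = K * V^2/(2g).
V^2 = 1.95^2 = 3.8025.
V^2/(2g) = 3.8025 / 19.62 = 0.1938 m.
h_m = 8.49 * 0.1938 = 1.6454 m.

1.6454


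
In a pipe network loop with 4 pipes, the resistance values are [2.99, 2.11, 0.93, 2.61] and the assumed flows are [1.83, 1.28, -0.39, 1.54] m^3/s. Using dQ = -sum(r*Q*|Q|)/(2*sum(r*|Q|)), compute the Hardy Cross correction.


Numerator terms (r*Q*|Q|): 2.99*1.83*|1.83| = 10.0132; 2.11*1.28*|1.28| = 3.457; 0.93*-0.39*|-0.39| = -0.1415; 2.61*1.54*|1.54| = 6.1899.
Sum of numerator = 19.5187.
Denominator terms (r*|Q|): 2.99*|1.83| = 5.4717; 2.11*|1.28| = 2.7008; 0.93*|-0.39| = 0.3627; 2.61*|1.54| = 4.0194.
2 * sum of denominator = 2 * 12.5546 = 25.1092.
dQ = -19.5187 / 25.1092 = -0.7774 m^3/s.

-0.7774


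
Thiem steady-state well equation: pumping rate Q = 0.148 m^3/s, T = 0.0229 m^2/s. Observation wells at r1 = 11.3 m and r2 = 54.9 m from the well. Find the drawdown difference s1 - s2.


Thiem equation: s1 - s2 = Q/(2*pi*T) * ln(r2/r1).
ln(r2/r1) = ln(54.9/11.3) = 1.5807.
Q/(2*pi*T) = 0.148 / (2*pi*0.0229) = 0.148 / 0.1439 = 1.0286.
s1 - s2 = 1.0286 * 1.5807 = 1.6259 m.

1.6259


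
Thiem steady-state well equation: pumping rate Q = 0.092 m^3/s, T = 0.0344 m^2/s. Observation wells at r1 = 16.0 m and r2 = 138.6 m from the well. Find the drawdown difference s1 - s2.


Thiem equation: s1 - s2 = Q/(2*pi*T) * ln(r2/r1).
ln(r2/r1) = ln(138.6/16.0) = 2.159.
Q/(2*pi*T) = 0.092 / (2*pi*0.0344) = 0.092 / 0.2161 = 0.4256.
s1 - s2 = 0.4256 * 2.159 = 0.919 m.

0.919


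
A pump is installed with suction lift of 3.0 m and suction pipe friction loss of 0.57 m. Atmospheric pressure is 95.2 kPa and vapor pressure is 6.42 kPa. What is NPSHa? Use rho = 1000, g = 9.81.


NPSHa = p_atm/(rho*g) - z_s - hf_s - p_vap/(rho*g).
p_atm/(rho*g) = 95.2*1000 / (1000*9.81) = 9.704 m.
p_vap/(rho*g) = 6.42*1000 / (1000*9.81) = 0.654 m.
NPSHa = 9.704 - 3.0 - 0.57 - 0.654
      = 5.48 m.

5.48


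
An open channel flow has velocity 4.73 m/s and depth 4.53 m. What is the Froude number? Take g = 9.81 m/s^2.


The Froude number is defined as Fr = V / sqrt(g*y).
g*y = 9.81 * 4.53 = 44.4393.
sqrt(g*y) = sqrt(44.4393) = 6.6663.
Fr = 4.73 / 6.6663 = 0.7095.

0.7095


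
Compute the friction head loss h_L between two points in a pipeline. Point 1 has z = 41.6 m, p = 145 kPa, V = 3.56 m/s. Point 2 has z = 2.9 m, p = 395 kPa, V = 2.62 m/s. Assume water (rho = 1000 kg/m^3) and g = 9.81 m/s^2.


Total head at each section: H = z + p/(rho*g) + V^2/(2g).
H1 = 41.6 + 145*1000/(1000*9.81) + 3.56^2/(2*9.81)
   = 41.6 + 14.781 + 0.646
   = 57.027 m.
H2 = 2.9 + 395*1000/(1000*9.81) + 2.62^2/(2*9.81)
   = 2.9 + 40.265 + 0.3499
   = 43.515 m.
h_L = H1 - H2 = 57.027 - 43.515 = 13.512 m.

13.512


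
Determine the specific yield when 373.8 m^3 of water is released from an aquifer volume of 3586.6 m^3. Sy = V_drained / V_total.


Specific yield Sy = Volume drained / Total volume.
Sy = 373.8 / 3586.6
   = 0.1042.

0.1042


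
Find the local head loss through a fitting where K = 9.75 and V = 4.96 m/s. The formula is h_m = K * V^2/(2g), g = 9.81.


Minor loss formula: h_m = K * V^2/(2g).
V^2 = 4.96^2 = 24.6016.
V^2/(2g) = 24.6016 / 19.62 = 1.2539 m.
h_m = 9.75 * 1.2539 = 12.2256 m.

12.2256


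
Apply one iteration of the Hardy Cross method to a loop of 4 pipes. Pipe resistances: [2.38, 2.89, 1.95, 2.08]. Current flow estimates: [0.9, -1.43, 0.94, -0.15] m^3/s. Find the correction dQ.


Numerator terms (r*Q*|Q|): 2.38*0.9*|0.9| = 1.9278; 2.89*-1.43*|-1.43| = -5.9098; 1.95*0.94*|0.94| = 1.723; 2.08*-0.15*|-0.15| = -0.0468.
Sum of numerator = -2.3057.
Denominator terms (r*|Q|): 2.38*|0.9| = 2.142; 2.89*|-1.43| = 4.1327; 1.95*|0.94| = 1.833; 2.08*|-0.15| = 0.312.
2 * sum of denominator = 2 * 8.4197 = 16.8394.
dQ = --2.3057 / 16.8394 = 0.1369 m^3/s.

0.1369


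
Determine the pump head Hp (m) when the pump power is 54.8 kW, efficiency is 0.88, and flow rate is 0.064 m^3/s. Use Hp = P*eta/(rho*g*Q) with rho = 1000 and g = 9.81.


Pump head formula: Hp = P * eta / (rho * g * Q).
Numerator: P * eta = 54.8 * 1000 * 0.88 = 48224.0 W.
Denominator: rho * g * Q = 1000 * 9.81 * 0.064 = 627.84.
Hp = 48224.0 / 627.84 = 76.81 m.

76.81


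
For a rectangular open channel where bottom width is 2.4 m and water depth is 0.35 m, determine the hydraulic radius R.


For a rectangular section:
Flow area A = b * y = 2.4 * 0.35 = 0.84 m^2.
Wetted perimeter P = b + 2y = 2.4 + 2*0.35 = 3.1 m.
Hydraulic radius R = A/P = 0.84 / 3.1 = 0.271 m.

0.271


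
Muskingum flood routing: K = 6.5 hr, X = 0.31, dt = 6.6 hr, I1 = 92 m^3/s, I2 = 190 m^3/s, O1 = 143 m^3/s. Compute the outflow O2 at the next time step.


Muskingum coefficients:
denom = 2*K*(1-X) + dt = 2*6.5*(1-0.31) + 6.6 = 15.57.
C0 = (dt - 2*K*X)/denom = (6.6 - 2*6.5*0.31)/15.57 = 0.1651.
C1 = (dt + 2*K*X)/denom = (6.6 + 2*6.5*0.31)/15.57 = 0.6827.
C2 = (2*K*(1-X) - dt)/denom = 0.1522.
O2 = C0*I2 + C1*I1 + C2*O1
   = 0.1651*190 + 0.6827*92 + 0.1522*143
   = 115.94 m^3/s.

115.94


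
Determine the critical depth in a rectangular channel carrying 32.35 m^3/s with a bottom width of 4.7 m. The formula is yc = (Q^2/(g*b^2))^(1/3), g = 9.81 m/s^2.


Using yc = (Q^2 / (g * b^2))^(1/3):
Q^2 = 32.35^2 = 1046.52.
g * b^2 = 9.81 * 4.7^2 = 9.81 * 22.09 = 216.7.
Q^2 / (g*b^2) = 1046.52 / 216.7 = 4.8293.
yc = 4.8293^(1/3) = 1.6903 m.

1.6903


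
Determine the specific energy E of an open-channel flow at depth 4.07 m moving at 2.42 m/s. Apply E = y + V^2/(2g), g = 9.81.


Specific energy E = y + V^2/(2g).
Velocity head = V^2/(2g) = 2.42^2 / (2*9.81) = 5.8564 / 19.62 = 0.2985 m.
E = 4.07 + 0.2985 = 4.3685 m.

4.3685


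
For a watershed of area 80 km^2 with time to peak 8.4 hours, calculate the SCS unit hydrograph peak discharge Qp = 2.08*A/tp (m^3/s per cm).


SCS formula: Qp = 2.08 * A / tp.
Qp = 2.08 * 80 / 8.4
   = 166.4 / 8.4
   = 19.81 m^3/s per cm.

19.81


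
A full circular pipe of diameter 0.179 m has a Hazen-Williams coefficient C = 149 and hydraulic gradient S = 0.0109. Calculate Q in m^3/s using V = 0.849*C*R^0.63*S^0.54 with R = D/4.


For a full circular pipe, R = D/4 = 0.179/4 = 0.0447 m.
V = 0.849 * 149 * 0.0447^0.63 * 0.0109^0.54
  = 0.849 * 149 * 0.141254 * 0.087139
  = 1.5571 m/s.
Pipe area A = pi*D^2/4 = pi*0.179^2/4 = 0.0252 m^2.
Q = A * V = 0.0252 * 1.5571 = 0.0392 m^3/s.

0.0392


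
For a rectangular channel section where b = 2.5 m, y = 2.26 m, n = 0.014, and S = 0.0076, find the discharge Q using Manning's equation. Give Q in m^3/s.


For a rectangular channel, the cross-sectional area A = b * y = 2.5 * 2.26 = 5.65 m^2.
The wetted perimeter P = b + 2y = 2.5 + 2*2.26 = 7.02 m.
Hydraulic radius R = A/P = 5.65/7.02 = 0.8048 m.
Velocity V = (1/n)*R^(2/3)*S^(1/2) = (1/0.014)*0.8048^(2/3)*0.0076^(1/2) = 5.3879 m/s.
Discharge Q = A * V = 5.65 * 5.3879 = 30.442 m^3/s.

30.442


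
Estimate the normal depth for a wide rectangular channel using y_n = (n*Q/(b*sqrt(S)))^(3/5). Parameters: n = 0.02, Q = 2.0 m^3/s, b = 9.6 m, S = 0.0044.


We use the wide-channel approximation y_n = (n*Q/(b*sqrt(S)))^(3/5).
sqrt(S) = sqrt(0.0044) = 0.066332.
Numerator: n*Q = 0.02 * 2.0 = 0.04.
Denominator: b*sqrt(S) = 9.6 * 0.066332 = 0.636787.
arg = 0.0628.
y_n = 0.0628^(3/5) = 0.19 m.

0.19


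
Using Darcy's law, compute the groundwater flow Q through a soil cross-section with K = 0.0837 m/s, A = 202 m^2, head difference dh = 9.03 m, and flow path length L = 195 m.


Darcy's law: Q = K * A * i, where i = dh/L.
Hydraulic gradient i = 9.03 / 195 = 0.046308.
Q = 0.0837 * 202 * 0.046308
  = 0.7829 m^3/s.

0.7829


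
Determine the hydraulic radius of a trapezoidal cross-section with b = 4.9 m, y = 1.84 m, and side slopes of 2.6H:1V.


For a trapezoidal section with side slope z:
A = (b + z*y)*y = (4.9 + 2.6*1.84)*1.84 = 17.819 m^2.
P = b + 2*y*sqrt(1 + z^2) = 4.9 + 2*1.84*sqrt(1 + 2.6^2) = 15.151 m.
R = A/P = 17.819 / 15.151 = 1.176 m.

1.176


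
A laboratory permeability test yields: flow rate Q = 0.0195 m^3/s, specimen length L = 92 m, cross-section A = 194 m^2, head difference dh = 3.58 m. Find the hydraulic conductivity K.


From K = Q*L / (A*dh):
Numerator: Q*L = 0.0195 * 92 = 1.794.
Denominator: A*dh = 194 * 3.58 = 694.52.
K = 1.794 / 694.52 = 0.002583 m/s.

0.002583


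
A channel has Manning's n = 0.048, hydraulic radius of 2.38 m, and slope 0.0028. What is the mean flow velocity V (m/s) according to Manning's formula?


Manning's equation gives V = (1/n) * R^(2/3) * S^(1/2).
First, compute R^(2/3) = 2.38^(2/3) = 1.7826.
Next, S^(1/2) = 0.0028^(1/2) = 0.052915.
Then 1/n = 1/0.048 = 20.83.
V = 20.83 * 1.7826 * 0.052915 = 1.9651 m/s.

1.9651


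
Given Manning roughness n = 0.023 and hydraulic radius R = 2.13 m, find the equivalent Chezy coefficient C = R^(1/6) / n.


The Chezy coefficient relates to Manning's n through C = R^(1/6) / n.
R^(1/6) = 2.13^(1/6) = 1.134305.
C = 1.134305 / 0.023 = 49.32 m^(1/2)/s.

49.32


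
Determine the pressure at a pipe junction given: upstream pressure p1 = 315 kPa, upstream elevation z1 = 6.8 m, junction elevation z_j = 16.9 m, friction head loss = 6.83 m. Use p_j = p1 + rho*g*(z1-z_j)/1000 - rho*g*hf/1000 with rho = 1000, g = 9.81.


Junction pressure: p_j = p1 + rho*g*(z1 - z_j)/1000 - rho*g*hf/1000.
Elevation term = 1000*9.81*(6.8 - 16.9)/1000 = -99.081 kPa.
Friction term = 1000*9.81*6.83/1000 = 67.002 kPa.
p_j = 315 + -99.081 - 67.002 = 148.92 kPa.

148.92


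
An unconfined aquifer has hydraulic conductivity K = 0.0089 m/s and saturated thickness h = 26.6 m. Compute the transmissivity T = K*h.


Transmissivity is defined as T = K * h.
T = 0.0089 * 26.6
  = 0.2367 m^2/s.

0.2367


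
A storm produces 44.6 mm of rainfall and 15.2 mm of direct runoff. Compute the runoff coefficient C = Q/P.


The runoff coefficient C = runoff depth / rainfall depth.
C = 15.2 / 44.6
  = 0.3408.

0.3408


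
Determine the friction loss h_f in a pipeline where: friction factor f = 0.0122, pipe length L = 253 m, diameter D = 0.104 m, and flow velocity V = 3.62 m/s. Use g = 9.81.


Darcy-Weisbach equation: h_f = f * (L/D) * V^2/(2g).
f * L/D = 0.0122 * 253/0.104 = 29.6788.
V^2/(2g) = 3.62^2 / (2*9.81) = 13.1044 / 19.62 = 0.6679 m.
h_f = 29.6788 * 0.6679 = 19.823 m.

19.823


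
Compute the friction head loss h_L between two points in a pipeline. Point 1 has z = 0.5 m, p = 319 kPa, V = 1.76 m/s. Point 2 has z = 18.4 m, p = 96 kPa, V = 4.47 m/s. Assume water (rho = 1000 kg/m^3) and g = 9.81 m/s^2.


Total head at each section: H = z + p/(rho*g) + V^2/(2g).
H1 = 0.5 + 319*1000/(1000*9.81) + 1.76^2/(2*9.81)
   = 0.5 + 32.518 + 0.1579
   = 33.176 m.
H2 = 18.4 + 96*1000/(1000*9.81) + 4.47^2/(2*9.81)
   = 18.4 + 9.786 + 1.0184
   = 29.204 m.
h_L = H1 - H2 = 33.176 - 29.204 = 3.971 m.

3.971


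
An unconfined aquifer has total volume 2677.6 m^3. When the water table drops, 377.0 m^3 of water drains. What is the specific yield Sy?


Specific yield Sy = Volume drained / Total volume.
Sy = 377.0 / 2677.6
   = 0.1408.

0.1408


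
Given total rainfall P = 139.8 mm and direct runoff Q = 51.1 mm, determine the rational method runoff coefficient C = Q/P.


The runoff coefficient C = runoff depth / rainfall depth.
C = 51.1 / 139.8
  = 0.3655.

0.3655


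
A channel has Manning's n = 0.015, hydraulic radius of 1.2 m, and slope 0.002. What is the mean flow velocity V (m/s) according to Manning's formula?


Manning's equation gives V = (1/n) * R^(2/3) * S^(1/2).
First, compute R^(2/3) = 1.2^(2/3) = 1.1292.
Next, S^(1/2) = 0.002^(1/2) = 0.044721.
Then 1/n = 1/0.015 = 66.67.
V = 66.67 * 1.1292 * 0.044721 = 3.3668 m/s.

3.3668


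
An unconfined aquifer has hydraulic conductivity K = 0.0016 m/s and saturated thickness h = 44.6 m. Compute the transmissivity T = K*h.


Transmissivity is defined as T = K * h.
T = 0.0016 * 44.6
  = 0.0714 m^2/s.

0.0714


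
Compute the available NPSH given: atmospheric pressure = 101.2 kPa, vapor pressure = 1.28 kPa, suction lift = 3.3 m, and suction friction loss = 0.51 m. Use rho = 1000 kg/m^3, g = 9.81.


NPSHa = p_atm/(rho*g) - z_s - hf_s - p_vap/(rho*g).
p_atm/(rho*g) = 101.2*1000 / (1000*9.81) = 10.316 m.
p_vap/(rho*g) = 1.28*1000 / (1000*9.81) = 0.13 m.
NPSHa = 10.316 - 3.3 - 0.51 - 0.13
      = 6.38 m.

6.38


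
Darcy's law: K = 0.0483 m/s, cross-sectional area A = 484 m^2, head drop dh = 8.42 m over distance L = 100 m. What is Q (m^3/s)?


Darcy's law: Q = K * A * i, where i = dh/L.
Hydraulic gradient i = 8.42 / 100 = 0.0842.
Q = 0.0483 * 484 * 0.0842
  = 1.9684 m^3/s.

1.9684


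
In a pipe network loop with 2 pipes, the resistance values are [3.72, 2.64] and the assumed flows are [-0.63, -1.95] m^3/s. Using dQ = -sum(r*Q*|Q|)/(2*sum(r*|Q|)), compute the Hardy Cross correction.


Numerator terms (r*Q*|Q|): 3.72*-0.63*|-0.63| = -1.4765; 2.64*-1.95*|-1.95| = -10.0386.
Sum of numerator = -11.5151.
Denominator terms (r*|Q|): 3.72*|-0.63| = 2.3436; 2.64*|-1.95| = 5.148.
2 * sum of denominator = 2 * 7.4916 = 14.9832.
dQ = --11.5151 / 14.9832 = 0.7685 m^3/s.

0.7685


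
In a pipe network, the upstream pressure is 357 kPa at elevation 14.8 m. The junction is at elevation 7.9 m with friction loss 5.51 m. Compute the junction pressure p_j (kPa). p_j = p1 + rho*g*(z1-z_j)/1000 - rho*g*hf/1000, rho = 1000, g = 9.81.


Junction pressure: p_j = p1 + rho*g*(z1 - z_j)/1000 - rho*g*hf/1000.
Elevation term = 1000*9.81*(14.8 - 7.9)/1000 = 67.689 kPa.
Friction term = 1000*9.81*5.51/1000 = 54.053 kPa.
p_j = 357 + 67.689 - 54.053 = 370.64 kPa.

370.64


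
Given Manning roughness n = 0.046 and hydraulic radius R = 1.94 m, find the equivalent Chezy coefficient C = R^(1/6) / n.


The Chezy coefficient relates to Manning's n through C = R^(1/6) / n.
R^(1/6) = 1.94^(1/6) = 1.116778.
C = 1.116778 / 0.046 = 24.28 m^(1/2)/s.

24.28


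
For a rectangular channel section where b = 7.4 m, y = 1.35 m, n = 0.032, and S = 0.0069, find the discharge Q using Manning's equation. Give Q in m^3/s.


For a rectangular channel, the cross-sectional area A = b * y = 7.4 * 1.35 = 9.99 m^2.
The wetted perimeter P = b + 2y = 7.4 + 2*1.35 = 10.1 m.
Hydraulic radius R = A/P = 9.99/10.1 = 0.9891 m.
Velocity V = (1/n)*R^(2/3)*S^(1/2) = (1/0.032)*0.9891^(2/3)*0.0069^(1/2) = 2.5769 m/s.
Discharge Q = A * V = 9.99 * 2.5769 = 25.744 m^3/s.

25.744


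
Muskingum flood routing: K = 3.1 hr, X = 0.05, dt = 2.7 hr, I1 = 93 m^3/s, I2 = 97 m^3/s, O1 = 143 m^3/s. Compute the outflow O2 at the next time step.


Muskingum coefficients:
denom = 2*K*(1-X) + dt = 2*3.1*(1-0.05) + 2.7 = 8.59.
C0 = (dt - 2*K*X)/denom = (2.7 - 2*3.1*0.05)/8.59 = 0.2782.
C1 = (dt + 2*K*X)/denom = (2.7 + 2*3.1*0.05)/8.59 = 0.3504.
C2 = (2*K*(1-X) - dt)/denom = 0.3714.
O2 = C0*I2 + C1*I1 + C2*O1
   = 0.2782*97 + 0.3504*93 + 0.3714*143
   = 112.68 m^3/s.

112.68


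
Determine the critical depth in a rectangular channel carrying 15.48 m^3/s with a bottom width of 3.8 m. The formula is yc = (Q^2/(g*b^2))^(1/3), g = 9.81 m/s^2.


Using yc = (Q^2 / (g * b^2))^(1/3):
Q^2 = 15.48^2 = 239.63.
g * b^2 = 9.81 * 3.8^2 = 9.81 * 14.44 = 141.66.
Q^2 / (g*b^2) = 239.63 / 141.66 = 1.6916.
yc = 1.6916^(1/3) = 1.1915 m.

1.1915


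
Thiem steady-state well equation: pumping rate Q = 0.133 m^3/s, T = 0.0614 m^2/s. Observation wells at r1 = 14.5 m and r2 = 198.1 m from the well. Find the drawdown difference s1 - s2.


Thiem equation: s1 - s2 = Q/(2*pi*T) * ln(r2/r1).
ln(r2/r1) = ln(198.1/14.5) = 2.6146.
Q/(2*pi*T) = 0.133 / (2*pi*0.0614) = 0.133 / 0.3858 = 0.3447.
s1 - s2 = 0.3447 * 2.6146 = 0.9014 m.

0.9014


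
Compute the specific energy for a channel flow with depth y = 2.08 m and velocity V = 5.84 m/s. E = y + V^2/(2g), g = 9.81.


Specific energy E = y + V^2/(2g).
Velocity head = V^2/(2g) = 5.84^2 / (2*9.81) = 34.1056 / 19.62 = 1.7383 m.
E = 2.08 + 1.7383 = 3.8183 m.

3.8183


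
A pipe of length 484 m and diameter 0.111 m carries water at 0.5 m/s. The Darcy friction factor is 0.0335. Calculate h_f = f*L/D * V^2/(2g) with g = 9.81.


Darcy-Weisbach equation: h_f = f * (L/D) * V^2/(2g).
f * L/D = 0.0335 * 484/0.111 = 146.0721.
V^2/(2g) = 0.5^2 / (2*9.81) = 0.25 / 19.62 = 0.0127 m.
h_f = 146.0721 * 0.0127 = 1.861 m.

1.861


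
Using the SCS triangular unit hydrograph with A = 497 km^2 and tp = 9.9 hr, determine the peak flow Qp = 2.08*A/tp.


SCS formula: Qp = 2.08 * A / tp.
Qp = 2.08 * 497 / 9.9
   = 1033.76 / 9.9
   = 104.42 m^3/s per cm.

104.42


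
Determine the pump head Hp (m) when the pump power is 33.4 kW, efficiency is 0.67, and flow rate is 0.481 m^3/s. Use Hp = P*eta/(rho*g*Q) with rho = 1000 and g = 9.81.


Pump head formula: Hp = P * eta / (rho * g * Q).
Numerator: P * eta = 33.4 * 1000 * 0.67 = 22378.0 W.
Denominator: rho * g * Q = 1000 * 9.81 * 0.481 = 4718.61.
Hp = 22378.0 / 4718.61 = 4.74 m.

4.74


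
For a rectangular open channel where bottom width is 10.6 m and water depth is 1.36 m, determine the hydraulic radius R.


For a rectangular section:
Flow area A = b * y = 10.6 * 1.36 = 14.42 m^2.
Wetted perimeter P = b + 2y = 10.6 + 2*1.36 = 13.32 m.
Hydraulic radius R = A/P = 14.42 / 13.32 = 1.0823 m.

1.0823


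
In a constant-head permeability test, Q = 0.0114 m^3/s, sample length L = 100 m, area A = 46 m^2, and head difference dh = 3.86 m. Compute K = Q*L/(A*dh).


From K = Q*L / (A*dh):
Numerator: Q*L = 0.0114 * 100 = 1.14.
Denominator: A*dh = 46 * 3.86 = 177.56.
K = 1.14 / 177.56 = 0.00642 m/s.

0.00642


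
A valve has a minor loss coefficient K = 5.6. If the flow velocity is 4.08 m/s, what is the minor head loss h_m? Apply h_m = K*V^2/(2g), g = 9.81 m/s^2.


Minor loss formula: h_m = K * V^2/(2g).
V^2 = 4.08^2 = 16.6464.
V^2/(2g) = 16.6464 / 19.62 = 0.8484 m.
h_m = 5.6 * 0.8484 = 4.7513 m.

4.7513


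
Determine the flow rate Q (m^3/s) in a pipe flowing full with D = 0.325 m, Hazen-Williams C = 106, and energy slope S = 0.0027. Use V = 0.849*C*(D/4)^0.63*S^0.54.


For a full circular pipe, R = D/4 = 0.325/4 = 0.0813 m.
V = 0.849 * 106 * 0.0813^0.63 * 0.0027^0.54
  = 0.849 * 106 * 0.205678 * 0.041014
  = 0.7592 m/s.
Pipe area A = pi*D^2/4 = pi*0.325^2/4 = 0.083 m^2.
Q = A * V = 0.083 * 0.7592 = 0.063 m^3/s.

0.063


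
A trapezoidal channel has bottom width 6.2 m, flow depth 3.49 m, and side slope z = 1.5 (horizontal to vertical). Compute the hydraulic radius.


For a trapezoidal section with side slope z:
A = (b + z*y)*y = (6.2 + 1.5*3.49)*3.49 = 39.908 m^2.
P = b + 2*y*sqrt(1 + z^2) = 6.2 + 2*3.49*sqrt(1 + 1.5^2) = 18.783 m.
R = A/P = 39.908 / 18.783 = 2.1247 m.

2.1247


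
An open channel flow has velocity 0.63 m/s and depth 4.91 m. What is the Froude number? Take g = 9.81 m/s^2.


The Froude number is defined as Fr = V / sqrt(g*y).
g*y = 9.81 * 4.91 = 48.1671.
sqrt(g*y) = sqrt(48.1671) = 6.9403.
Fr = 0.63 / 6.9403 = 0.0908.

0.0908


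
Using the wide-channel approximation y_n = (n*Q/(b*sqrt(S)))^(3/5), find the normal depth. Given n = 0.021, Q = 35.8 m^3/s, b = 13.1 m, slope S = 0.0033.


We use the wide-channel approximation y_n = (n*Q/(b*sqrt(S)))^(3/5).
sqrt(S) = sqrt(0.0033) = 0.057446.
Numerator: n*Q = 0.021 * 35.8 = 0.7518.
Denominator: b*sqrt(S) = 13.1 * 0.057446 = 0.752543.
arg = 0.999.
y_n = 0.999^(3/5) = 0.9994 m.

0.9994


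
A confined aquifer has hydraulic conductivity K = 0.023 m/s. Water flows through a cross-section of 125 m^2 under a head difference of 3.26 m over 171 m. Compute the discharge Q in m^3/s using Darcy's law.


Darcy's law: Q = K * A * i, where i = dh/L.
Hydraulic gradient i = 3.26 / 171 = 0.019064.
Q = 0.023 * 125 * 0.019064
  = 0.0548 m^3/s.

0.0548


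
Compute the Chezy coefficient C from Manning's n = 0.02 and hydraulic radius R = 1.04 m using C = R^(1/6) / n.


The Chezy coefficient relates to Manning's n through C = R^(1/6) / n.
R^(1/6) = 1.04^(1/6) = 1.006558.
C = 1.006558 / 0.02 = 50.33 m^(1/2)/s.

50.33


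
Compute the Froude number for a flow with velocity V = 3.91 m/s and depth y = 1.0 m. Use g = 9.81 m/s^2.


The Froude number is defined as Fr = V / sqrt(g*y).
g*y = 9.81 * 1.0 = 9.81.
sqrt(g*y) = sqrt(9.81) = 3.1321.
Fr = 3.91 / 3.1321 = 1.2484.

1.2484


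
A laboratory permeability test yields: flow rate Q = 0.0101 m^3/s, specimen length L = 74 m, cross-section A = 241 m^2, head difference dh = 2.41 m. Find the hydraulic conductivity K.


From K = Q*L / (A*dh):
Numerator: Q*L = 0.0101 * 74 = 0.7474.
Denominator: A*dh = 241 * 2.41 = 580.81.
K = 0.7474 / 580.81 = 0.001287 m/s.

0.001287


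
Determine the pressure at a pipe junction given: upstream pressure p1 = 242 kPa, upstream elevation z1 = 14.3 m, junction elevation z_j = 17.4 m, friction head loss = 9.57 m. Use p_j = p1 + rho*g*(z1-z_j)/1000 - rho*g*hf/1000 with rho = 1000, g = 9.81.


Junction pressure: p_j = p1 + rho*g*(z1 - z_j)/1000 - rho*g*hf/1000.
Elevation term = 1000*9.81*(14.3 - 17.4)/1000 = -30.411 kPa.
Friction term = 1000*9.81*9.57/1000 = 93.882 kPa.
p_j = 242 + -30.411 - 93.882 = 117.71 kPa.

117.71


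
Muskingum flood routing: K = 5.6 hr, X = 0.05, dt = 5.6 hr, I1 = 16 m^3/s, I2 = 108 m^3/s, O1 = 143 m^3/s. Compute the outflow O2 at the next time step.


Muskingum coefficients:
denom = 2*K*(1-X) + dt = 2*5.6*(1-0.05) + 5.6 = 16.24.
C0 = (dt - 2*K*X)/denom = (5.6 - 2*5.6*0.05)/16.24 = 0.3103.
C1 = (dt + 2*K*X)/denom = (5.6 + 2*5.6*0.05)/16.24 = 0.3793.
C2 = (2*K*(1-X) - dt)/denom = 0.3103.
O2 = C0*I2 + C1*I1 + C2*O1
   = 0.3103*108 + 0.3793*16 + 0.3103*143
   = 83.97 m^3/s.

83.97


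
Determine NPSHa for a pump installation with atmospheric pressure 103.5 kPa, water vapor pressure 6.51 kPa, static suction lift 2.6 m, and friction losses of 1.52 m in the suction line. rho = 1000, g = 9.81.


NPSHa = p_atm/(rho*g) - z_s - hf_s - p_vap/(rho*g).
p_atm/(rho*g) = 103.5*1000 / (1000*9.81) = 10.55 m.
p_vap/(rho*g) = 6.51*1000 / (1000*9.81) = 0.664 m.
NPSHa = 10.55 - 2.6 - 1.52 - 0.664
      = 5.77 m.

5.77


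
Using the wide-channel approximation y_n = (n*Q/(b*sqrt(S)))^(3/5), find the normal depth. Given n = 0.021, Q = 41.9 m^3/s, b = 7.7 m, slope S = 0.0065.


We use the wide-channel approximation y_n = (n*Q/(b*sqrt(S)))^(3/5).
sqrt(S) = sqrt(0.0065) = 0.080623.
Numerator: n*Q = 0.021 * 41.9 = 0.8799.
Denominator: b*sqrt(S) = 7.7 * 0.080623 = 0.620797.
arg = 1.4174.
y_n = 1.4174^(3/5) = 1.2328 m.

1.2328


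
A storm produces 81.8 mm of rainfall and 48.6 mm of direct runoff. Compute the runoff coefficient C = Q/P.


The runoff coefficient C = runoff depth / rainfall depth.
C = 48.6 / 81.8
  = 0.5941.

0.5941


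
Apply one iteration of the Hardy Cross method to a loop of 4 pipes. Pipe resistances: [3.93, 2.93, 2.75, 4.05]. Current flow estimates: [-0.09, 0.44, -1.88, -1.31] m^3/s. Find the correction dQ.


Numerator terms (r*Q*|Q|): 3.93*-0.09*|-0.09| = -0.0318; 2.93*0.44*|0.44| = 0.5672; 2.75*-1.88*|-1.88| = -9.7196; 4.05*-1.31*|-1.31| = -6.9502.
Sum of numerator = -16.1344.
Denominator terms (r*|Q|): 3.93*|-0.09| = 0.3537; 2.93*|0.44| = 1.2892; 2.75*|-1.88| = 5.17; 4.05*|-1.31| = 5.3055.
2 * sum of denominator = 2 * 12.1184 = 24.2368.
dQ = --16.1344 / 24.2368 = 0.6657 m^3/s.

0.6657


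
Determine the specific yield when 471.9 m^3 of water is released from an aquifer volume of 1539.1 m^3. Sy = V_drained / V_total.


Specific yield Sy = Volume drained / Total volume.
Sy = 471.9 / 1539.1
   = 0.3066.

0.3066


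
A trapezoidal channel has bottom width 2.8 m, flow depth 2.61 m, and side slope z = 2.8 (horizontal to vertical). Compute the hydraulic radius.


For a trapezoidal section with side slope z:
A = (b + z*y)*y = (2.8 + 2.8*2.61)*2.61 = 26.382 m^2.
P = b + 2*y*sqrt(1 + z^2) = 2.8 + 2*2.61*sqrt(1 + 2.8^2) = 18.32 m.
R = A/P = 26.382 / 18.32 = 1.44 m.

1.44


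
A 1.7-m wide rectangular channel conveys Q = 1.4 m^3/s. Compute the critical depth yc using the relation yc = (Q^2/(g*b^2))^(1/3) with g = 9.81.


Using yc = (Q^2 / (g * b^2))^(1/3):
Q^2 = 1.4^2 = 1.96.
g * b^2 = 9.81 * 1.7^2 = 9.81 * 2.89 = 28.35.
Q^2 / (g*b^2) = 1.96 / 28.35 = 0.0691.
yc = 0.0691^(1/3) = 0.4104 m.

0.4104


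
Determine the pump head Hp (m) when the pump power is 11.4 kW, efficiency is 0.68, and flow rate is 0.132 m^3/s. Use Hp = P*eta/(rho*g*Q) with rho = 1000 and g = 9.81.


Pump head formula: Hp = P * eta / (rho * g * Q).
Numerator: P * eta = 11.4 * 1000 * 0.68 = 7752.0 W.
Denominator: rho * g * Q = 1000 * 9.81 * 0.132 = 1294.92.
Hp = 7752.0 / 1294.92 = 5.99 m.

5.99


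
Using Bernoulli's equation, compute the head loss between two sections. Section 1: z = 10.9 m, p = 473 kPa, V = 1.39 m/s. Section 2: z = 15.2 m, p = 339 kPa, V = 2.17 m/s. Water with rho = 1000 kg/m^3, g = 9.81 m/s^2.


Total head at each section: H = z + p/(rho*g) + V^2/(2g).
H1 = 10.9 + 473*1000/(1000*9.81) + 1.39^2/(2*9.81)
   = 10.9 + 48.216 + 0.0985
   = 59.215 m.
H2 = 15.2 + 339*1000/(1000*9.81) + 2.17^2/(2*9.81)
   = 15.2 + 34.557 + 0.24
   = 49.997 m.
h_L = H1 - H2 = 59.215 - 49.997 = 9.218 m.

9.218


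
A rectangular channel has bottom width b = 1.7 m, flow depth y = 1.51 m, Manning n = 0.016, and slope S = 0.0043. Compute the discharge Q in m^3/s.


For a rectangular channel, the cross-sectional area A = b * y = 1.7 * 1.51 = 2.57 m^2.
The wetted perimeter P = b + 2y = 1.7 + 2*1.51 = 4.72 m.
Hydraulic radius R = A/P = 2.57/4.72 = 0.5439 m.
Velocity V = (1/n)*R^(2/3)*S^(1/2) = (1/0.016)*0.5439^(2/3)*0.0043^(1/2) = 2.7307 m/s.
Discharge Q = A * V = 2.57 * 2.7307 = 7.01 m^3/s.

7.01


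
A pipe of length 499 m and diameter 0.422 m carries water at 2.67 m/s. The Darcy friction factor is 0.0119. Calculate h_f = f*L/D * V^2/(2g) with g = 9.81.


Darcy-Weisbach equation: h_f = f * (L/D) * V^2/(2g).
f * L/D = 0.0119 * 499/0.422 = 14.0713.
V^2/(2g) = 2.67^2 / (2*9.81) = 7.1289 / 19.62 = 0.3633 m.
h_f = 14.0713 * 0.3633 = 5.113 m.

5.113


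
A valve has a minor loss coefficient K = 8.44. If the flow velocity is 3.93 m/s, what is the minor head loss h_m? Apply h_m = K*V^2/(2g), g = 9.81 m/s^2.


Minor loss formula: h_m = K * V^2/(2g).
V^2 = 3.93^2 = 15.4449.
V^2/(2g) = 15.4449 / 19.62 = 0.7872 m.
h_m = 8.44 * 0.7872 = 6.644 m.

6.644


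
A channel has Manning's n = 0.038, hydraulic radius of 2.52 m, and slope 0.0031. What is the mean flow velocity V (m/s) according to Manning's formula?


Manning's equation gives V = (1/n) * R^(2/3) * S^(1/2).
First, compute R^(2/3) = 2.52^(2/3) = 1.8518.
Next, S^(1/2) = 0.0031^(1/2) = 0.055678.
Then 1/n = 1/0.038 = 26.32.
V = 26.32 * 1.8518 * 0.055678 = 2.7133 m/s.

2.7133


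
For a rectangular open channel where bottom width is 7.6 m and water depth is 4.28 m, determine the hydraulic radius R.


For a rectangular section:
Flow area A = b * y = 7.6 * 4.28 = 32.53 m^2.
Wetted perimeter P = b + 2y = 7.6 + 2*4.28 = 16.16 m.
Hydraulic radius R = A/P = 32.53 / 16.16 = 2.0129 m.

2.0129


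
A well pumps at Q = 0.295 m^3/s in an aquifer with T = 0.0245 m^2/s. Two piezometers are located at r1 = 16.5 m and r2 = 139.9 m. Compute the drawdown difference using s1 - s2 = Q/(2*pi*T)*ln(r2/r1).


Thiem equation: s1 - s2 = Q/(2*pi*T) * ln(r2/r1).
ln(r2/r1) = ln(139.9/16.5) = 2.1376.
Q/(2*pi*T) = 0.295 / (2*pi*0.0245) = 0.295 / 0.1539 = 1.9164.
s1 - s2 = 1.9164 * 2.1376 = 4.0963 m.

4.0963


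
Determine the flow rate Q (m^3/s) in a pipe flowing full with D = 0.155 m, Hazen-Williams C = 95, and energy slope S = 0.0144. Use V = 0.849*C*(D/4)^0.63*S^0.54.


For a full circular pipe, R = D/4 = 0.155/4 = 0.0387 m.
V = 0.849 * 95 * 0.0387^0.63 * 0.0144^0.54
  = 0.849 * 95 * 0.129006 * 0.101278
  = 1.0538 m/s.
Pipe area A = pi*D^2/4 = pi*0.155^2/4 = 0.0189 m^2.
Q = A * V = 0.0189 * 1.0538 = 0.0199 m^3/s.

0.0199


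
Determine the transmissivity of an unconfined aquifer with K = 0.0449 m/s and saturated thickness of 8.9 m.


Transmissivity is defined as T = K * h.
T = 0.0449 * 8.9
  = 0.3996 m^2/s.

0.3996


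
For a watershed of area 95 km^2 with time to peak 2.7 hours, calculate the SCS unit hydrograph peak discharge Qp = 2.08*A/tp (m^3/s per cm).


SCS formula: Qp = 2.08 * A / tp.
Qp = 2.08 * 95 / 2.7
   = 197.6 / 2.7
   = 73.19 m^3/s per cm.

73.19


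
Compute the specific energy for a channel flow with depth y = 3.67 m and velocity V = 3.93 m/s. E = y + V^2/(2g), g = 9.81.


Specific energy E = y + V^2/(2g).
Velocity head = V^2/(2g) = 3.93^2 / (2*9.81) = 15.4449 / 19.62 = 0.7872 m.
E = 3.67 + 0.7872 = 4.4572 m.

4.4572


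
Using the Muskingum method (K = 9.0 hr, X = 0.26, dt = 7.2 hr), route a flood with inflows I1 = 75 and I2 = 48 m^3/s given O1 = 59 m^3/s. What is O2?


Muskingum coefficients:
denom = 2*K*(1-X) + dt = 2*9.0*(1-0.26) + 7.2 = 20.52.
C0 = (dt - 2*K*X)/denom = (7.2 - 2*9.0*0.26)/20.52 = 0.1228.
C1 = (dt + 2*K*X)/denom = (7.2 + 2*9.0*0.26)/20.52 = 0.5789.
C2 = (2*K*(1-X) - dt)/denom = 0.2982.
O2 = C0*I2 + C1*I1 + C2*O1
   = 0.1228*48 + 0.5789*75 + 0.2982*59
   = 66.91 m^3/s.

66.91


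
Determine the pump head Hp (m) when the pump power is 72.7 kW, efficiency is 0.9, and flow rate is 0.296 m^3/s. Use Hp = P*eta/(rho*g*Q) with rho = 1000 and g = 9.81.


Pump head formula: Hp = P * eta / (rho * g * Q).
Numerator: P * eta = 72.7 * 1000 * 0.9 = 65430.0 W.
Denominator: rho * g * Q = 1000 * 9.81 * 0.296 = 2903.76.
Hp = 65430.0 / 2903.76 = 22.53 m.

22.53


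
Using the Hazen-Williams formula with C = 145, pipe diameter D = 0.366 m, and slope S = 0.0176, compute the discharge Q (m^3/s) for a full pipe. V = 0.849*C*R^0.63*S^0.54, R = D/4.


For a full circular pipe, R = D/4 = 0.366/4 = 0.0915 m.
V = 0.849 * 145 * 0.0915^0.63 * 0.0176^0.54
  = 0.849 * 145 * 0.221664 * 0.11287
  = 3.08 m/s.
Pipe area A = pi*D^2/4 = pi*0.366^2/4 = 0.1052 m^2.
Q = A * V = 0.1052 * 3.08 = 0.324 m^3/s.

0.324


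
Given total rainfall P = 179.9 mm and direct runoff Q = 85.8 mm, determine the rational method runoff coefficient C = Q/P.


The runoff coefficient C = runoff depth / rainfall depth.
C = 85.8 / 179.9
  = 0.4769.

0.4769


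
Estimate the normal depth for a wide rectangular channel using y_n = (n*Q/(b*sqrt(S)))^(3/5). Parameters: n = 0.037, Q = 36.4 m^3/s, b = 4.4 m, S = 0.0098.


We use the wide-channel approximation y_n = (n*Q/(b*sqrt(S)))^(3/5).
sqrt(S) = sqrt(0.0098) = 0.098995.
Numerator: n*Q = 0.037 * 36.4 = 1.3468.
Denominator: b*sqrt(S) = 4.4 * 0.098995 = 0.435578.
arg = 3.092.
y_n = 3.092^(3/5) = 1.9685 m.

1.9685


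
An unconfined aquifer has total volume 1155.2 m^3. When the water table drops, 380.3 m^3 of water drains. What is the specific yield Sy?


Specific yield Sy = Volume drained / Total volume.
Sy = 380.3 / 1155.2
   = 0.3292.

0.3292


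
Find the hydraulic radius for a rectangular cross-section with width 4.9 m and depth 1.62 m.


For a rectangular section:
Flow area A = b * y = 4.9 * 1.62 = 7.94 m^2.
Wetted perimeter P = b + 2y = 4.9 + 2*1.62 = 8.14 m.
Hydraulic radius R = A/P = 7.94 / 8.14 = 0.9752 m.

0.9752


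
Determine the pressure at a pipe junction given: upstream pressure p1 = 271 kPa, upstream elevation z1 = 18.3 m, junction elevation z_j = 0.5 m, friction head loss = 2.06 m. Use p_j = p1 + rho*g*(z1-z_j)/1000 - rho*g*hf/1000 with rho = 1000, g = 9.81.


Junction pressure: p_j = p1 + rho*g*(z1 - z_j)/1000 - rho*g*hf/1000.
Elevation term = 1000*9.81*(18.3 - 0.5)/1000 = 174.618 kPa.
Friction term = 1000*9.81*2.06/1000 = 20.209 kPa.
p_j = 271 + 174.618 - 20.209 = 425.41 kPa.

425.41


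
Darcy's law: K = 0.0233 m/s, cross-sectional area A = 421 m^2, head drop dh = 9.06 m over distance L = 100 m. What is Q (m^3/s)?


Darcy's law: Q = K * A * i, where i = dh/L.
Hydraulic gradient i = 9.06 / 100 = 0.0906.
Q = 0.0233 * 421 * 0.0906
  = 0.8887 m^3/s.

0.8887


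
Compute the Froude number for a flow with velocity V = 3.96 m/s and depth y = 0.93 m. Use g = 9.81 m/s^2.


The Froude number is defined as Fr = V / sqrt(g*y).
g*y = 9.81 * 0.93 = 9.1233.
sqrt(g*y) = sqrt(9.1233) = 3.0205.
Fr = 3.96 / 3.0205 = 1.311.

1.311


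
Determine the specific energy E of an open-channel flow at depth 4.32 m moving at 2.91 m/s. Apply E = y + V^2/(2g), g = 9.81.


Specific energy E = y + V^2/(2g).
Velocity head = V^2/(2g) = 2.91^2 / (2*9.81) = 8.4681 / 19.62 = 0.4316 m.
E = 4.32 + 0.4316 = 4.7516 m.

4.7516


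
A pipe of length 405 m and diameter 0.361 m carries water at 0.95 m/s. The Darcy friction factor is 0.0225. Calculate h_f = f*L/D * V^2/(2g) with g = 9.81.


Darcy-Weisbach equation: h_f = f * (L/D) * V^2/(2g).
f * L/D = 0.0225 * 405/0.361 = 25.2424.
V^2/(2g) = 0.95^2 / (2*9.81) = 0.9025 / 19.62 = 0.046 m.
h_f = 25.2424 * 0.046 = 1.161 m.

1.161


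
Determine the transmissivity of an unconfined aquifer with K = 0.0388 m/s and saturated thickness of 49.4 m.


Transmissivity is defined as T = K * h.
T = 0.0388 * 49.4
  = 1.9167 m^2/s.

1.9167


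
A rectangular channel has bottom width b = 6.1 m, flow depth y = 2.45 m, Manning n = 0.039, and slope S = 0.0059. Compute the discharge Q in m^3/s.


For a rectangular channel, the cross-sectional area A = b * y = 6.1 * 2.45 = 14.95 m^2.
The wetted perimeter P = b + 2y = 6.1 + 2*2.45 = 11.0 m.
Hydraulic radius R = A/P = 14.95/11.0 = 1.3586 m.
Velocity V = (1/n)*R^(2/3)*S^(1/2) = (1/0.039)*1.3586^(2/3)*0.0059^(1/2) = 2.416 m/s.
Discharge Q = A * V = 14.95 * 2.416 = 36.107 m^3/s.

36.107


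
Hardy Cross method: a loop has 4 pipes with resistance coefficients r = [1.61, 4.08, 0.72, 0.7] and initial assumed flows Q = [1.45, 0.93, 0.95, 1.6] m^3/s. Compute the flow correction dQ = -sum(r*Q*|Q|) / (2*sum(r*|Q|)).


Numerator terms (r*Q*|Q|): 1.61*1.45*|1.45| = 3.385; 4.08*0.93*|0.93| = 3.5288; 0.72*0.95*|0.95| = 0.6498; 0.7*1.6*|1.6| = 1.792.
Sum of numerator = 9.3556.
Denominator terms (r*|Q|): 1.61*|1.45| = 2.3345; 4.08*|0.93| = 3.7944; 0.72*|0.95| = 0.684; 0.7*|1.6| = 1.12.
2 * sum of denominator = 2 * 7.9329 = 15.8658.
dQ = -9.3556 / 15.8658 = -0.5897 m^3/s.

-0.5897


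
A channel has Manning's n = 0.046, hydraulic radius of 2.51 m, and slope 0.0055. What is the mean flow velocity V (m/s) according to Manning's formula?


Manning's equation gives V = (1/n) * R^(2/3) * S^(1/2).
First, compute R^(2/3) = 2.51^(2/3) = 1.8469.
Next, S^(1/2) = 0.0055^(1/2) = 0.074162.
Then 1/n = 1/0.046 = 21.74.
V = 21.74 * 1.8469 * 0.074162 = 2.9776 m/s.

2.9776


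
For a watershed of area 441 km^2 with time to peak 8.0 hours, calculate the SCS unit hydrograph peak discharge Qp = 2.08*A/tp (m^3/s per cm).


SCS formula: Qp = 2.08 * A / tp.
Qp = 2.08 * 441 / 8.0
   = 917.28 / 8.0
   = 114.66 m^3/s per cm.

114.66


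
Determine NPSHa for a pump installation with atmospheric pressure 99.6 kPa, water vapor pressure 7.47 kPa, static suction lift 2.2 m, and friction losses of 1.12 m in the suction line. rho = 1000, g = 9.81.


NPSHa = p_atm/(rho*g) - z_s - hf_s - p_vap/(rho*g).
p_atm/(rho*g) = 99.6*1000 / (1000*9.81) = 10.153 m.
p_vap/(rho*g) = 7.47*1000 / (1000*9.81) = 0.761 m.
NPSHa = 10.153 - 2.2 - 1.12 - 0.761
      = 6.07 m.

6.07
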